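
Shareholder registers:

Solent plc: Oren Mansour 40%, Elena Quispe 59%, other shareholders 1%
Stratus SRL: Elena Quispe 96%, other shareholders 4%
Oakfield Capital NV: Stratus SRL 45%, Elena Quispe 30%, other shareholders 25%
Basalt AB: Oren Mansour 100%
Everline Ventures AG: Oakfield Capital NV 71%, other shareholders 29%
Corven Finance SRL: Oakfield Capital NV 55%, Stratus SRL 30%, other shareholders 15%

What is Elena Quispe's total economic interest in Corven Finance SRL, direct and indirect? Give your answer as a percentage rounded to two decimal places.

69.06%

Elena reaches Corven along 3 paths.
Via Stratus → Oakfield: 96% × 45% × 55% = 23.76%.
Via Oakfield: 30% × 55% = 16.5%.
Via Stratus: 96% × 30% = 28.8%.
Total: 23.76% + 16.5% + 28.8% = 69.06%.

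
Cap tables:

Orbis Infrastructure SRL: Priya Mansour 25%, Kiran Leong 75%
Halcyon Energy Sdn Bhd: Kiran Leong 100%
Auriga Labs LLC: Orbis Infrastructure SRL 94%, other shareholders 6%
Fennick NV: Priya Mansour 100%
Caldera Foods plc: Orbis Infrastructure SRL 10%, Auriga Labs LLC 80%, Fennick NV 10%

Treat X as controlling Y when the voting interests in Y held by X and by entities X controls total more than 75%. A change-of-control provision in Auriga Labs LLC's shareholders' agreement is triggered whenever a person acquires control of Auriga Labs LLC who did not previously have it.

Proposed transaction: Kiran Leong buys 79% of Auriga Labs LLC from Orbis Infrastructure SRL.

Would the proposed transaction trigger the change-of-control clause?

Yes

The purchase adds only to Kiran's holdings (Orbis's stake shrinks), so Kiran is the only person who could newly come to control Auriga.
Kiran holds 100% of Halcyon, so Kiran controls Halcyon.
Neither Kiran nor any entity Kiran controls holds any voting interest in Auriga.
So before the transaction, Kiran does not control Auriga.
After the purchase, Kiran holds 79% of Auriga directly, and Orbis's stake falls to 15%.
Kiran holds 79% of Auriga, so Kiran controls Auriga.
Kiran did not control Auriga before and does after, so the clause is triggered.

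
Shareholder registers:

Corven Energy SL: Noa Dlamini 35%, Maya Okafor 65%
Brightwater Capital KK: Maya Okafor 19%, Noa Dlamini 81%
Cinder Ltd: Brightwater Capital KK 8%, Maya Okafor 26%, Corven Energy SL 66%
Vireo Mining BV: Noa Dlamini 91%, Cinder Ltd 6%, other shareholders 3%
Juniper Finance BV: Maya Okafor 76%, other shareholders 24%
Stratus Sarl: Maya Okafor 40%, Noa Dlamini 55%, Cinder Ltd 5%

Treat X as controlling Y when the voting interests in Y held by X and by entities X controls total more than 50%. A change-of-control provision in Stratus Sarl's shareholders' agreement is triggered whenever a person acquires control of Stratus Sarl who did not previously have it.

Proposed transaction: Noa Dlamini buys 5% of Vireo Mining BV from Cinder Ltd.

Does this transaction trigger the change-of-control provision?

No

The purchase adds only to Noa's holdings (Cinder's stake shrinks), so Noa is the only person who could newly come to control Stratus.
Noa holds 55% of Stratus, so Noa controls Stratus.
So Noa already controls Stratus before the transaction.
After the purchase, Noa's direct stake in Vireo rises to 91% + 5% = 96%, and Cinder's stake falls to 1%.
Noa controlled Stratus already, so this is not a new person acquiring control; every other person's position is unchanged or reduced.
No new person acquires control, so the clause is not triggered.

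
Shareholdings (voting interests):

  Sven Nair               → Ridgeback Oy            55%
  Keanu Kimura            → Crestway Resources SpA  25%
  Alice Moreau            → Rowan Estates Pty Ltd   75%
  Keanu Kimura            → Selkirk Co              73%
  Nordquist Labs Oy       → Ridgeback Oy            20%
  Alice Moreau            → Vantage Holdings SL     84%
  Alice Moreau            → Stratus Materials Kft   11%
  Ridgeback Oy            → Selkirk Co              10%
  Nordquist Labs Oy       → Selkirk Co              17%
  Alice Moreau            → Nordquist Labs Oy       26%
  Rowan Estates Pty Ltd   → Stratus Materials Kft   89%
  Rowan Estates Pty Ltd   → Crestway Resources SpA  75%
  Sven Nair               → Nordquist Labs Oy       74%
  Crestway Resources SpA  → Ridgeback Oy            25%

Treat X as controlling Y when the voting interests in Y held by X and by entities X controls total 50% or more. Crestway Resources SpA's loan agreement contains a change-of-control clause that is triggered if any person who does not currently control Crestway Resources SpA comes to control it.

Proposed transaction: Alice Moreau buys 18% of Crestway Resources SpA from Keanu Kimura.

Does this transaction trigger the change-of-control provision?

No

The purchase adds only to Alice's holdings (Keanu's stake shrinks), so Alice is the only person who could newly come to control Crestway.
Alice holds 75% of Rowan, so Alice controls Rowan.
Rowan holds 75% of Crestway, so Alice controls Crestway.
So Alice already controls Crestway before the transaction.
After the purchase, Alice holds 18% of Crestway directly, and Keanu's stake falls to 7%.
Alice controlled Crestway already, so this is not a new person acquiring control; every other person's position is unchanged or reduced.
No new person acquires control, so the clause is not triggered.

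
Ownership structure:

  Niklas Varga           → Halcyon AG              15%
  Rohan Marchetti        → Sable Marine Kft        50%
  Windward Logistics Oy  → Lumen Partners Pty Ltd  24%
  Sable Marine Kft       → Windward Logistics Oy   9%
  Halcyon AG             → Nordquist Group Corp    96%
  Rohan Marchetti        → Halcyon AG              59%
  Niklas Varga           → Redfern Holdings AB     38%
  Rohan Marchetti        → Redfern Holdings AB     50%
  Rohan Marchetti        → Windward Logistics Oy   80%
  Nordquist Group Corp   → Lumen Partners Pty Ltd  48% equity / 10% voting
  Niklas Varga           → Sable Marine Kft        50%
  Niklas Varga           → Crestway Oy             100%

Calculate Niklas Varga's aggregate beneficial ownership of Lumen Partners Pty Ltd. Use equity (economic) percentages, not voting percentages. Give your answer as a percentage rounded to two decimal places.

7.99%

Niklas reaches Lumen along 2 paths.
Via Sable → Windward: 50% × 9% × 24% = 1.08%.
Via Halcyon → Nordquist: 15% × 96% × 48% = 6.912%.
Total: 1.08% + 6.912% = 7.992%.
Rounded: 7.99%.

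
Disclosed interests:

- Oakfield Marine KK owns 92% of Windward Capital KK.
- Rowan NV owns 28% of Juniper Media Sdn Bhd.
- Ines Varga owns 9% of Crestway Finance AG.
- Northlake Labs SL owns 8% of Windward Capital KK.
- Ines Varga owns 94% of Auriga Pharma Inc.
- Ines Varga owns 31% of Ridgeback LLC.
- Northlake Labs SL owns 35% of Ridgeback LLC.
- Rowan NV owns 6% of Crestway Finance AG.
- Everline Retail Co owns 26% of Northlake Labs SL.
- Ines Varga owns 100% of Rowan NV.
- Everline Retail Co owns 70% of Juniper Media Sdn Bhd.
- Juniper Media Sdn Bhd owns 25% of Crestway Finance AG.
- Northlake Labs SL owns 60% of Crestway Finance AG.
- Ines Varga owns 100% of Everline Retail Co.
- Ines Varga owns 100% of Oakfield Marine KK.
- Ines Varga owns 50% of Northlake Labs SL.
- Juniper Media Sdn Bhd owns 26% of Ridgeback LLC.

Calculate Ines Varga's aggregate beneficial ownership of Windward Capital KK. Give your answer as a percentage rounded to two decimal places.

Ines reaches Windward along 3 paths.
Via Oakfield: 100% × 92% = 92%.
Via Northlake: 50% × 8% = 4%.
Via Everline → Northlake: 100% × 26% × 8% = 2.08%.
Total: 92% + 4% + 2.08% = 98.08%.

98.08%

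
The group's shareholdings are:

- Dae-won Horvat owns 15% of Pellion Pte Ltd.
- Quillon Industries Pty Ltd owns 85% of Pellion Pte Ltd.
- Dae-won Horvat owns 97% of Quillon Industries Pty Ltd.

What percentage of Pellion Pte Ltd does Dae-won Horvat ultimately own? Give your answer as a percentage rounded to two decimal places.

97.45%

Dae-won reaches Pellion along 2 paths.
Direct stake: 15% = 15%.
Via Quillon: 97% × 85% = 82.45%.
Total: 15% + 82.45% = 97.45%.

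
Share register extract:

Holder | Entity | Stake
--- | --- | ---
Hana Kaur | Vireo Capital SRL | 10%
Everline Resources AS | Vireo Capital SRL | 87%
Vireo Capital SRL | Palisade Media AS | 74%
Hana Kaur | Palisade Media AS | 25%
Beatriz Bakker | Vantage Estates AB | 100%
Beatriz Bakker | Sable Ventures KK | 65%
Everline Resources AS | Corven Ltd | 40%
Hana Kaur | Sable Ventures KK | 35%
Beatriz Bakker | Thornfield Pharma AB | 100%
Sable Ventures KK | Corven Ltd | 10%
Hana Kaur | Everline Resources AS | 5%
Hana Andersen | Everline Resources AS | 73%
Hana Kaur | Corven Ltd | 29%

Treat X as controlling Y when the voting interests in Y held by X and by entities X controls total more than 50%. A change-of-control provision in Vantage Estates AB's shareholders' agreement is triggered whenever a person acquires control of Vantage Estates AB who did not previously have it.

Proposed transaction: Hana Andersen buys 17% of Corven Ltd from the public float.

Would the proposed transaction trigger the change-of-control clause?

The purchase changes only Hana Andersen's holdings, so Hana Andersen is the only person who could newly come to control Vantage.
Hana Andersen holds 73% of Everline, so Hana Andersen controls Everline.
Everline holds 87% of Vireo, so Hana Andersen controls Vireo.
Vireo holds 74% of Palisade, so Hana Andersen controls Palisade.
Neither Hana Andersen nor any entity Hana Andersen controls holds any voting interest in Vantage.
So before the transaction, Hana Andersen does not control Vantage.
After the purchase, Hana Andersen holds 17% of Corven directly.
Everline and Hana Andersen together hold 40% + 17% = 57% of Corven, so Hana Andersen controls Corven.
After the transaction, neither Hana Andersen nor any entity Hana Andersen controls holds a voting interest in Vantage, so Hana Andersen still does not control it.
No new person acquires control, so the clause is not triggered.

No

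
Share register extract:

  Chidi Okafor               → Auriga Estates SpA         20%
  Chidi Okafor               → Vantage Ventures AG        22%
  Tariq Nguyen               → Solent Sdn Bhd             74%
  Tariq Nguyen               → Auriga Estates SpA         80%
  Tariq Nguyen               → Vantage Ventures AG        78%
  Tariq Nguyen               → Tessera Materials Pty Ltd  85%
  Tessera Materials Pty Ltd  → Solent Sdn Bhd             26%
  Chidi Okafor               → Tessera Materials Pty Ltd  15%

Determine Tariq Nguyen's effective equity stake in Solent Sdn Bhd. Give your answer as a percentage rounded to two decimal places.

Tariq reaches Solent along 2 paths.
Direct stake: 74% = 74%.
Via Tessera: 85% × 26% = 22.1%.
Total: 74% + 22.1% = 96.1%.
Rounded: 96.10%.

96.10%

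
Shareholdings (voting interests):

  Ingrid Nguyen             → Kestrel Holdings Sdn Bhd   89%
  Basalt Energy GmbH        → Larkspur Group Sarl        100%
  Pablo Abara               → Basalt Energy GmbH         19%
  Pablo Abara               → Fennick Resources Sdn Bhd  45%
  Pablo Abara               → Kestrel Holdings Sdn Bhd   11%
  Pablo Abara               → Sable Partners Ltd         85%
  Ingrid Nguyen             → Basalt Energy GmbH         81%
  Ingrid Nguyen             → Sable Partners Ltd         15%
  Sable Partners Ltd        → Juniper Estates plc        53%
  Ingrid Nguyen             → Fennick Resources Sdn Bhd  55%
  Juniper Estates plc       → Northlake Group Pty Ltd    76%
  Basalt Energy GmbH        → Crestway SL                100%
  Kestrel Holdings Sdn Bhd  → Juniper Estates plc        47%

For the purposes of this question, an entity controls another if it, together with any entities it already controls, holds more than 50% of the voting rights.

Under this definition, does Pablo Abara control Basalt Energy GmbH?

Pablo holds 85% of Sable, so Pablo controls Sable.
Sable holds 53% of Juniper, so Pablo controls Juniper.
Juniper holds 76% of Northlake, so Pablo controls Northlake.
In Basalt, Pablo's side holds only 19%, not > 50%.
So Pablo does not control Basalt.

No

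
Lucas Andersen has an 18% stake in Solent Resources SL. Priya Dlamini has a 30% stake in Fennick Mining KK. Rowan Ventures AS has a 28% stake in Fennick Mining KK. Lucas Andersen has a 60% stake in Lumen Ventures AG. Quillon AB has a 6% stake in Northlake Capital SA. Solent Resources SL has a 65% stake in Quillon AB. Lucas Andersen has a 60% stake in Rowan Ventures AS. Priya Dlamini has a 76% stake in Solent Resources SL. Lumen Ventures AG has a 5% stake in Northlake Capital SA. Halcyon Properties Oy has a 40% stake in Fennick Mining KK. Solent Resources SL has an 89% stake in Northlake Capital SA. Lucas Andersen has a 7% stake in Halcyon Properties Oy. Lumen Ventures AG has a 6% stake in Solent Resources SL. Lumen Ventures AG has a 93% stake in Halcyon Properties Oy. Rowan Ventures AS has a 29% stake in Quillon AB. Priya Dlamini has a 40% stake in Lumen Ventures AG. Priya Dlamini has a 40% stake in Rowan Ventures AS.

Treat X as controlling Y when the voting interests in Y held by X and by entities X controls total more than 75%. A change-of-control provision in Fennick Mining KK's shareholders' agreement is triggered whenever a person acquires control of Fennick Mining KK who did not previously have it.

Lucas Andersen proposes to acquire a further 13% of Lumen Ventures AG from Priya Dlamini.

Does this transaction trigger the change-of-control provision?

No

The purchase adds only to Lucas's holdings (Priya's stake shrinks), so Lucas is the only person who could newly come to control Fennick.
Lucas's largest direct stake is 60% in Lumen, which does not meet the threshold, so Lucas controls no company.
Neither Lucas nor any entity Lucas controls holds any voting interest in Fennick.
So before the transaction, Lucas does not control Fennick.
After the purchase, Lucas's direct stake in Lumen rises to 60% + 13% = 73%, and Priya's stake falls to 27%.
Lucas's side now holds 73% of Lumen, not > 75%, so Lucas still does not control Lumen.
After the transaction, neither Lucas nor any entity Lucas controls holds a voting interest in Fennick, so Lucas still does not control it.
No new person acquires control, so the clause is not triggered.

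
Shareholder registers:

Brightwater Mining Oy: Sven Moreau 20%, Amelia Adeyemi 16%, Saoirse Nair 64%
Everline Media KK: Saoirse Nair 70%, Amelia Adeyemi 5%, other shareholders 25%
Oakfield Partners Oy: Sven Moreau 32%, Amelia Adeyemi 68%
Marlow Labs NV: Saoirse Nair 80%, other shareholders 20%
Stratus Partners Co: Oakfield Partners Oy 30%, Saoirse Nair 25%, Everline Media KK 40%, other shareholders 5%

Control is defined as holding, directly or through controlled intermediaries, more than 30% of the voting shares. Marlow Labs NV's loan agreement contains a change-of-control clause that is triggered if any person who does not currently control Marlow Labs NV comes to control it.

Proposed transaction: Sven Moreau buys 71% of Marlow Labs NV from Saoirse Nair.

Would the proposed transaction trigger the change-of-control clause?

Yes

The purchase adds only to Sven's holdings (Saoirse's stake shrinks), so Sven is the only person who could newly come to control Marlow.
Sven holds 32% of Oakfield, so Sven controls Oakfield.
Neither Sven nor any entity Sven controls holds any voting interest in Marlow.
So before the transaction, Sven does not control Marlow.
After the purchase, Sven holds 71% of Marlow directly, and Saoirse's stake falls to 9%.
Sven holds 71% of Marlow, so Sven controls Marlow.
Sven did not control Marlow before and does after, so the clause is triggered.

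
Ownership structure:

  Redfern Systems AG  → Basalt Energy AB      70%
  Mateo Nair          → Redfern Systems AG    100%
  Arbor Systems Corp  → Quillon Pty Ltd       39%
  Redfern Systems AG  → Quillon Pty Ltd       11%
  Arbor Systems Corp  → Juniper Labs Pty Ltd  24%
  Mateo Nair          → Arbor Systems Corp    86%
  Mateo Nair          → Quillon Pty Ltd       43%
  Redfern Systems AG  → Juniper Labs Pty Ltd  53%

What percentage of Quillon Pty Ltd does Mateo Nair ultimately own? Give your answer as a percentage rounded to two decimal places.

87.54%

Mateo reaches Quillon along 3 paths.
Via Arbor: 86% × 39% = 33.54%.
Direct stake: 43% = 43%.
Via Redfern: 100% × 11% = 11%.
Total: 33.54% + 43% + 11% = 87.54%.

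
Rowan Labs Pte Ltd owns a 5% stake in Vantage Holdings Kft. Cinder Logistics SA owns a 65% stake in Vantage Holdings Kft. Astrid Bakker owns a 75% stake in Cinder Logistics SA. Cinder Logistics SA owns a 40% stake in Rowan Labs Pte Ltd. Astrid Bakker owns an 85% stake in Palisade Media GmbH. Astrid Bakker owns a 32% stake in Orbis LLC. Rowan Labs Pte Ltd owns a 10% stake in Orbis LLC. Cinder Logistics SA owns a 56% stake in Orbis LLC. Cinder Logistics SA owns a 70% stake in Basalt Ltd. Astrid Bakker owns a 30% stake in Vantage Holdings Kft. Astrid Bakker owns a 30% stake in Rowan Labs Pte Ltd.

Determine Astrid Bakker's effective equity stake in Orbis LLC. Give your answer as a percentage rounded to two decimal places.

Astrid reaches Orbis along 4 paths.
Direct stake: 32% = 32%.
Via Cinder: 75% × 56% = 42%.
Via Cinder → Rowan: 75% × 40% × 10% = 3%.
Via Rowan: 30% × 10% = 3%.
Total: 32% + 42% + 3% + 3% = 80%.
Rounded: 80.00%.

80.00%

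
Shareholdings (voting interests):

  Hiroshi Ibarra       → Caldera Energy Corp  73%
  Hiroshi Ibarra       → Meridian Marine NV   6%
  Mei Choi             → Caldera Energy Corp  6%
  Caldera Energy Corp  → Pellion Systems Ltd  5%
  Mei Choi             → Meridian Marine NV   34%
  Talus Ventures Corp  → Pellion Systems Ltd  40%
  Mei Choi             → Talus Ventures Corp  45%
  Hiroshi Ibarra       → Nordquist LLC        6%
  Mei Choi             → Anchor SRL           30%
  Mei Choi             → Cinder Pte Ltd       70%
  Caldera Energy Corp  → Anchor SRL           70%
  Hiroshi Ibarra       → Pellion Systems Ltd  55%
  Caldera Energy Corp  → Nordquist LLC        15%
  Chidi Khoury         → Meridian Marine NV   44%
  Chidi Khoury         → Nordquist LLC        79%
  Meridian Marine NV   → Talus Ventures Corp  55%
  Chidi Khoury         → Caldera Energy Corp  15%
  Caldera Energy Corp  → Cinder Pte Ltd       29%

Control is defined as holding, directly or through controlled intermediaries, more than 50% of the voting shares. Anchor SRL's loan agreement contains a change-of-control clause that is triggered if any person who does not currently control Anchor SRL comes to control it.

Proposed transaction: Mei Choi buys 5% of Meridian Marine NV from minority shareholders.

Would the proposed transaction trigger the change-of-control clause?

The purchase changes only Mei's holdings, so Mei is the only person who could newly come to control Anchor.
Mei holds 70% of Cinder, so Mei controls Cinder.
In Anchor, Mei's side holds only 30%, not > 50%.
So before the transaction, Mei does not control Anchor.
After the purchase, Mei's direct stake in Meridian rises to 34% + 5% = 39%.
Mei's side now holds 39% of Meridian, not > 50%, so Mei still does not control Meridian.
After the transaction, Mei's side holds 30% of Anchor, not > 50%, so Mei still does not control Anchor.
No new person acquires control, so the clause is not triggered.

No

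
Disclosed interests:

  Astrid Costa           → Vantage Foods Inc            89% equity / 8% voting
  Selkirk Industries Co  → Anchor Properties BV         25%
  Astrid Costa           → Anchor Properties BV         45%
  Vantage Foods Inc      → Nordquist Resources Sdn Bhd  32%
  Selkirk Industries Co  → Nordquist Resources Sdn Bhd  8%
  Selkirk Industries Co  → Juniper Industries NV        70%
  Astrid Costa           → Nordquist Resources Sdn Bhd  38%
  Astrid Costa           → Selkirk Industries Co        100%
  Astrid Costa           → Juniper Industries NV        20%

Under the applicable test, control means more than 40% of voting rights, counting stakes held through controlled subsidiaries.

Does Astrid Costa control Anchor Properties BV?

Yes

Astrid holds 100% of Selkirk, so Astrid controls Selkirk.
Astrid and Selkirk together hold 45% + 25% = 70% of Anchor, so Astrid controls Anchor.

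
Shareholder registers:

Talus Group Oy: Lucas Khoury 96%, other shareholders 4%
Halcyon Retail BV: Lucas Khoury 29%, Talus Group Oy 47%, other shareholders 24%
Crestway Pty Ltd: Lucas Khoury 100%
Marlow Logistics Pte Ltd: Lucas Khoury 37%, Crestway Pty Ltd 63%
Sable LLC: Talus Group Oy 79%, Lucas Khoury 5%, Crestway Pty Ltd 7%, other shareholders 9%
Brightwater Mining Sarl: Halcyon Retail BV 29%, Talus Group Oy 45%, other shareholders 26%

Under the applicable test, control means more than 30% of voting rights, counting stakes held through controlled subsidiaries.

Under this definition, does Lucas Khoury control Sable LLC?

Lucas holds 96% of Talus, so Lucas controls Talus.
Lucas holds 100% of Crestway, so Lucas controls Crestway.
Talus and Lucas and Crestway together hold 79% + 5% + 7% = 91% of Sable, so Lucas controls Sable.

Yes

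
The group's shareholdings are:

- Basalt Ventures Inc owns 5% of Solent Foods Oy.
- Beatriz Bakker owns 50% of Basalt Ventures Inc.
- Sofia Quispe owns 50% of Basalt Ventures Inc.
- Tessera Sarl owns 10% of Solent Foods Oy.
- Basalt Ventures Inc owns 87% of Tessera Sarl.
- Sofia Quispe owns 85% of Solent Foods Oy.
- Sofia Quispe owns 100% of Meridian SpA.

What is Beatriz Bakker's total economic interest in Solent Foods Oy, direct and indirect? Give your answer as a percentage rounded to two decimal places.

Beatriz reaches Solent along 2 paths.
Via Basalt: 50% × 5% = 2.5%.
Via Basalt → Tessera: 50% × 87% × 10% = 4.35%.
Total: 2.5% + 4.35% = 6.85%.

6.85%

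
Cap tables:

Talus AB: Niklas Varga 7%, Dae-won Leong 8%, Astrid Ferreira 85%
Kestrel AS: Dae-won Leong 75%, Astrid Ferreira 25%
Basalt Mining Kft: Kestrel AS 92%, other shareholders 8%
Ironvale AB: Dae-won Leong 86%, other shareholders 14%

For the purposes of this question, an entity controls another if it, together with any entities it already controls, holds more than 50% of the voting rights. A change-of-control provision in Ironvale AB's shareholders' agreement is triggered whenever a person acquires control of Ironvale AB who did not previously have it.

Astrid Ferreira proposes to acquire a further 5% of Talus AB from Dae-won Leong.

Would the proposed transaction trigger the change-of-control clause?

No

The purchase adds only to Astrid's holdings (Dae-won's stake shrinks), so Astrid is the only person who could newly come to control Ironvale.
Astrid holds 85% of Talus, so Astrid controls Talus.
Neither Astrid nor any entity Astrid controls holds any voting interest in Ironvale.
So before the transaction, Astrid does not control Ironvale.
After the purchase, Astrid's direct stake in Talus rises to 85% + 5% = 90%, and Dae-won's stake falls to 3%.
Astrid holds 90% of Talus, so Astrid controls Talus.
After the transaction, neither Astrid nor any entity Astrid controls holds a voting interest in Ironvale, so Astrid still does not control it.
No new person acquires control, so the clause is not triggered.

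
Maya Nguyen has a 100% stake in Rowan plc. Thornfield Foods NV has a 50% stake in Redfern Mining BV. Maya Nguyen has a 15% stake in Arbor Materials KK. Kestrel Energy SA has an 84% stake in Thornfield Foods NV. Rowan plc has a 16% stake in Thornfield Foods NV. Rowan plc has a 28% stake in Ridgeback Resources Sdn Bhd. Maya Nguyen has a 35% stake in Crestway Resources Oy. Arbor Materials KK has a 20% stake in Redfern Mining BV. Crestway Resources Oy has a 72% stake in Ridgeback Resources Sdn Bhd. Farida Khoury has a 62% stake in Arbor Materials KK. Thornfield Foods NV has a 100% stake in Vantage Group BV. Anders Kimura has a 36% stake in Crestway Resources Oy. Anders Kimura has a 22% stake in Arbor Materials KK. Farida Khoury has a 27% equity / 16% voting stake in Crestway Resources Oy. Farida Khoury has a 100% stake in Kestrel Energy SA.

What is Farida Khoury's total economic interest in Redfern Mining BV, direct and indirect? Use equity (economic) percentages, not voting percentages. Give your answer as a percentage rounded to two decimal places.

Farida reaches Redfern along 2 paths.
Via Arbor: 62% × 20% = 12.4%.
Via Kestrel → Thornfield: 100% × 84% × 50% = 42%.
Total: 12.4% + 42% = 54.4%.
Rounded: 54.40%.

54.40%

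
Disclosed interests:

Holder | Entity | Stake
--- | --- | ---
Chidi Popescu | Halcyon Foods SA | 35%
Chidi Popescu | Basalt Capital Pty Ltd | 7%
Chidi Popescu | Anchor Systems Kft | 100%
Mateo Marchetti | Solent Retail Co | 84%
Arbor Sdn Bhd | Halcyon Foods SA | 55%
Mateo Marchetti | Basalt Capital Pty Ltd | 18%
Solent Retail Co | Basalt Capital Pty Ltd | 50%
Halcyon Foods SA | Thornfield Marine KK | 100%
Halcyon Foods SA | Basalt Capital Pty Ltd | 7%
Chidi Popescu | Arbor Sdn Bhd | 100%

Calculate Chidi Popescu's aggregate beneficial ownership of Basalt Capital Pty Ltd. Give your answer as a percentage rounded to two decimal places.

Chidi reaches Basalt along 3 paths.
Direct stake: 7% = 7%.
Via Halcyon: 35% × 7% = 2.45%.
Via Arbor → Halcyon: 100% × 55% × 7% = 3.85%.
Total: 7% + 2.45% + 3.85% = 13.3%.
Rounded: 13.30%.

13.30%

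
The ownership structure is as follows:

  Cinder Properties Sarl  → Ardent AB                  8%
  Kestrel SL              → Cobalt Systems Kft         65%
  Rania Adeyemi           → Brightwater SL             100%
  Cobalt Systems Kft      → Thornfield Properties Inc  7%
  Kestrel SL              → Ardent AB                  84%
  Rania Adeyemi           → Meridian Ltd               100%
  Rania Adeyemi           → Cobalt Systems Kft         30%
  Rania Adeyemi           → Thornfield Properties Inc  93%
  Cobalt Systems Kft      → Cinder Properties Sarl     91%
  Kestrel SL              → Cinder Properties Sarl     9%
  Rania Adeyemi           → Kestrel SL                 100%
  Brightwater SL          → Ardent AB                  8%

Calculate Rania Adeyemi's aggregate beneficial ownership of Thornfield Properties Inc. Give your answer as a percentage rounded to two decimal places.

Rania reaches Thornfield along 3 paths.
Direct stake: 93% = 93%.
Via Cobalt: 30% × 7% = 2.1%.
Via Kestrel → Cobalt: 100% × 65% × 7% = 4.55%.
Total: 93% + 2.1% + 4.55% = 99.65%.

99.65%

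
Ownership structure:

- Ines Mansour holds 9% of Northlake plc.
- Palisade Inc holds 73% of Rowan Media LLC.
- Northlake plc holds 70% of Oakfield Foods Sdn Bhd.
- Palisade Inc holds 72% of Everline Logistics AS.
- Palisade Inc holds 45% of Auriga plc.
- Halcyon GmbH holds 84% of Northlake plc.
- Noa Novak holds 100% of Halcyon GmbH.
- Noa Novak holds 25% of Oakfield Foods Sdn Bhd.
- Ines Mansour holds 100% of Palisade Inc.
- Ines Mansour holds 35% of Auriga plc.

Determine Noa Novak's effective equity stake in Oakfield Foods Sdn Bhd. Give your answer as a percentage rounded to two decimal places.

83.80%

Noa reaches Oakfield along 2 paths.
Via Halcyon → Northlake: 100% × 84% × 70% = 58.8%.
Direct stake: 25% = 25%.
Total: 58.8% + 25% = 83.8%.
Rounded: 83.80%.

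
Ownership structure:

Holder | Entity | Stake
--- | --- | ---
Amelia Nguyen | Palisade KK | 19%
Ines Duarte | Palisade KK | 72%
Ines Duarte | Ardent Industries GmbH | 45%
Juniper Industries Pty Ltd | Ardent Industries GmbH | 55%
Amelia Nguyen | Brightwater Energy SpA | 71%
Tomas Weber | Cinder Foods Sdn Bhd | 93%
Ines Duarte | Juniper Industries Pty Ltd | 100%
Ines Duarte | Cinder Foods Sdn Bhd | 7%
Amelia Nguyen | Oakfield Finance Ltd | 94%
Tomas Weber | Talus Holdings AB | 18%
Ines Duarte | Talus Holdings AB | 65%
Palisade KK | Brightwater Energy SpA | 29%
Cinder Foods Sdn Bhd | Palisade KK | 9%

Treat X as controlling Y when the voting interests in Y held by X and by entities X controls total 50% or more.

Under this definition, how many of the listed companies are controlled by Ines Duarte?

4

Ines holds 65% of Talus, so Ines controls Talus.
Ines holds 72% of Palisade, so Ines controls Palisade.
Ines holds 100% of Juniper, so Ines controls Juniper.
Juniper and Ines together hold 55% + 45% = 100% of Ardent, so Ines controls Ardent.
No other company's threshold is met.
Ines controls 4 companies.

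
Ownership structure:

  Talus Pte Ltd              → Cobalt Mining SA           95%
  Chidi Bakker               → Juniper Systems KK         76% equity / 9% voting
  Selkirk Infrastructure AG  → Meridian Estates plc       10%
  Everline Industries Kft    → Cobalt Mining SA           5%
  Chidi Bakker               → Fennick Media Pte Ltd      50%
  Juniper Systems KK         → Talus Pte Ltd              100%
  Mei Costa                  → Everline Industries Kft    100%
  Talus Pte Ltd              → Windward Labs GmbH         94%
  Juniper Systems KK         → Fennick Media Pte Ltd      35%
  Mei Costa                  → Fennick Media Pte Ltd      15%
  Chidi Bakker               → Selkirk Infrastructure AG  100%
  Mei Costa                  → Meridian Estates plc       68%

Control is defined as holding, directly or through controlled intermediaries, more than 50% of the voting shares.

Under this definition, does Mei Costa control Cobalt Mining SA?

No

Mei holds 100% of Everline, so Mei controls Everline.
Mei holds 68% of Meridian, so Mei controls Meridian.
In Cobalt, Mei's side holds only 5%, not > 50%.
So Mei does not control Cobalt.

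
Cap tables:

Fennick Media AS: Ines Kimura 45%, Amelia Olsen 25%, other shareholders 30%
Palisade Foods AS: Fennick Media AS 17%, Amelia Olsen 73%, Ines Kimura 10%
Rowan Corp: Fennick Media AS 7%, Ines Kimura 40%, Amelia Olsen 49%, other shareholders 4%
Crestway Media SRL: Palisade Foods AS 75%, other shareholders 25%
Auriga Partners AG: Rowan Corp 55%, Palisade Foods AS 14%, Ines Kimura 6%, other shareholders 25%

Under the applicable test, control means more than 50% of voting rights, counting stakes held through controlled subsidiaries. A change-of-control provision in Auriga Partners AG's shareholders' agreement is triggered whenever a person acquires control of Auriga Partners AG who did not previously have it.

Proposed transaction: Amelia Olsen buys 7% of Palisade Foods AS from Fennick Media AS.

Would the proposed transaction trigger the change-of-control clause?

No

The purchase adds only to Amelia's holdings (Fennick's stake shrinks), so Amelia is the only person who could newly come to control Auriga.
Amelia holds 73% of Palisade, so Amelia controls Palisade.
Palisade holds 75% of Crestway, so Amelia controls Crestway.
In Auriga, Amelia's side holds only 14%, not > 50%.
So before the transaction, Amelia does not control Auriga.
After the purchase, Amelia's direct stake in Palisade rises to 73% + 7% = 80%, and Fennick's stake falls to 10%.
Amelia holds 80% of Palisade, so Amelia controls Palisade.
After the transaction, Amelia's side holds 14% of Auriga, not > 50%, so Amelia still does not control Auriga.
No new person acquires control, so the clause is not triggered.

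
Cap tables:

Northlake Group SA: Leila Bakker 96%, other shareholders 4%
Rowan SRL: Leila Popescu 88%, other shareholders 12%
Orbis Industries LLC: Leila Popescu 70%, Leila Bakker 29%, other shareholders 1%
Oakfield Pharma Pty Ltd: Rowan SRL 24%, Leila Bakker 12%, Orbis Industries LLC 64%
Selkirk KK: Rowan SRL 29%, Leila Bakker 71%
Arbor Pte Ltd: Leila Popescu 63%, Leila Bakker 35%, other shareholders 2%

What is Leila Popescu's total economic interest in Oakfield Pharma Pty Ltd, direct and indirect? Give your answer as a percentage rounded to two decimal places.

65.92%

Leila Popescu reaches Oakfield along 2 paths.
Via Rowan: 88% × 24% = 21.12%.
Via Orbis: 70% × 64% = 44.8%.
Total: 21.12% + 44.8% = 65.92%.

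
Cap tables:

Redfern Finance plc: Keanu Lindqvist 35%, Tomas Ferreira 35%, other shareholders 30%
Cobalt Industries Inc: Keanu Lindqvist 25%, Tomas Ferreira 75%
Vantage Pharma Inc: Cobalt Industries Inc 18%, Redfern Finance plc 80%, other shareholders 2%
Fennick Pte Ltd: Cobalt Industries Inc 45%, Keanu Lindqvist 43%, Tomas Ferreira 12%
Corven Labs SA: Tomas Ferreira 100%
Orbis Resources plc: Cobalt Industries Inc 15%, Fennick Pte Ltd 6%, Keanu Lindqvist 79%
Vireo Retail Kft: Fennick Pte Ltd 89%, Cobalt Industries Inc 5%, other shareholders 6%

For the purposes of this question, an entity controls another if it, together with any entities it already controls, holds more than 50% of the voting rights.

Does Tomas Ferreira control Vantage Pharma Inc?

No

Tomas holds 75% of Cobalt, so Tomas controls Cobalt.
Cobalt and Tomas together hold 45% + 12% = 57% of Fennick, so Tomas controls Fennick.
Tomas holds 100% of Corven, so Tomas controls Corven.
Fennick and Cobalt together hold 89% + 5% = 94% of Vireo, so Tomas controls Vireo.
In Vantage, Tomas's side holds only 18%, not > 50%.
So Tomas does not control Vantage.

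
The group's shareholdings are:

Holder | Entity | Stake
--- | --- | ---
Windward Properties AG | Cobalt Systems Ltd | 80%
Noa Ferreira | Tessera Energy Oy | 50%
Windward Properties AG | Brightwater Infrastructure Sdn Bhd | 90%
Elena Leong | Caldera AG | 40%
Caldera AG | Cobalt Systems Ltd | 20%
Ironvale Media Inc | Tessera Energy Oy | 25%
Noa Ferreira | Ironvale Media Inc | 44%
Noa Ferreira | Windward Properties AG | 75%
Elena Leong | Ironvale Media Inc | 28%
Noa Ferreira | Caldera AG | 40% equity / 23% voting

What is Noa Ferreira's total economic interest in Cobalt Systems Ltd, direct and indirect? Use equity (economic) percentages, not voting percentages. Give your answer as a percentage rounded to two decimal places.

68.00%

Noa reaches Cobalt along 2 paths.
Via Caldera: 40% × 20% = 8%.
Via Windward: 75% × 80% = 60%.
Total: 8% + 60% = 68%.
Rounded: 68.00%.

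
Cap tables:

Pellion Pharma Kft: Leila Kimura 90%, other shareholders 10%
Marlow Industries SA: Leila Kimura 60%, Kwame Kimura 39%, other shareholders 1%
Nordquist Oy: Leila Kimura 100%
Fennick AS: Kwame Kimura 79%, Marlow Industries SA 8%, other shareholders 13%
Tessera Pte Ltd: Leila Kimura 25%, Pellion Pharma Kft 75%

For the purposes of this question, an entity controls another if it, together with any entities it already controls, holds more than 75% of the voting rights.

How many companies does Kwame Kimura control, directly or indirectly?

1

Kwame holds 79% of Fennick, so Kwame controls Fennick.
No other company's threshold is met.
Kwame controls 1 company.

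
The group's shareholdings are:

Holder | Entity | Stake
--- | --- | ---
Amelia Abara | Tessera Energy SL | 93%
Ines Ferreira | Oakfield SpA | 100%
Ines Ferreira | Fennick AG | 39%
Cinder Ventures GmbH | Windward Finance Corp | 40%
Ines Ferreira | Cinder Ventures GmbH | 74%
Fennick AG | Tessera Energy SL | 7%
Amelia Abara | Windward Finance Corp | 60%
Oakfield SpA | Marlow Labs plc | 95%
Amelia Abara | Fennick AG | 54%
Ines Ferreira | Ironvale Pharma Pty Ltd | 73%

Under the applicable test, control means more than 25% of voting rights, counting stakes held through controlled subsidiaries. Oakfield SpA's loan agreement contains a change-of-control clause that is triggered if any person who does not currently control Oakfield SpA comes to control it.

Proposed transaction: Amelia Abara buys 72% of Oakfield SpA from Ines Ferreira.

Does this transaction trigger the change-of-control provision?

The purchase adds only to Amelia's holdings (Ines's stake shrinks), so Amelia is the only person who could newly come to control Oakfield.
Amelia holds 54% of Fennick, so Amelia controls Fennick.
Amelia holds 60% of Windward, so Amelia controls Windward.
Amelia and Fennick together hold 93% + 7% = 100% of Tessera, so Amelia controls Tessera.
Neither Amelia nor any entity Amelia controls holds any voting interest in Oakfield.
So before the transaction, Amelia does not control Oakfield.
After the purchase, Amelia holds 72% of Oakfield directly, and Ines's stake falls to 28%.
Amelia holds 72% of Oakfield, so Amelia controls Oakfield.
Amelia did not control Oakfield before and does after, so the clause is triggered.

Yes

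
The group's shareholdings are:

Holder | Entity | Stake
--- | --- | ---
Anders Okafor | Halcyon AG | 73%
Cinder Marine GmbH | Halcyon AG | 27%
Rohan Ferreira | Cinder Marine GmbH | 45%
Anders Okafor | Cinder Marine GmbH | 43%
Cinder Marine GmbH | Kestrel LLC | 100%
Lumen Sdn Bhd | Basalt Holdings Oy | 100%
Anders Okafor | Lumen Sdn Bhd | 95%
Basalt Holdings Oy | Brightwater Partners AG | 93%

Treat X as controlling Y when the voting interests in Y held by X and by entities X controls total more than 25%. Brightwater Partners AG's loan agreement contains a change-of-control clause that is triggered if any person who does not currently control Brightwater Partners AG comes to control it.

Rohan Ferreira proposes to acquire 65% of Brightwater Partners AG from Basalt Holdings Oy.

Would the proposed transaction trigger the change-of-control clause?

Yes

The purchase adds only to Rohan's holdings (Basalt's stake shrinks), so Rohan is the only person who could newly come to control Brightwater.
Rohan holds 45% of Cinder, so Rohan controls Cinder.
Cinder holds 100% of Kestrel, so Rohan controls Kestrel.
Cinder holds 27% of Halcyon, so Rohan controls Halcyon.
Neither Rohan nor any entity Rohan controls holds any voting interest in Brightwater.
So before the transaction, Rohan does not control Brightwater.
After the purchase, Rohan holds 65% of Brightwater directly, and Basalt's stake falls to 28%.
Rohan holds 65% of Brightwater, so Rohan controls Brightwater.
Rohan did not control Brightwater before and does after, so the clause is triggered.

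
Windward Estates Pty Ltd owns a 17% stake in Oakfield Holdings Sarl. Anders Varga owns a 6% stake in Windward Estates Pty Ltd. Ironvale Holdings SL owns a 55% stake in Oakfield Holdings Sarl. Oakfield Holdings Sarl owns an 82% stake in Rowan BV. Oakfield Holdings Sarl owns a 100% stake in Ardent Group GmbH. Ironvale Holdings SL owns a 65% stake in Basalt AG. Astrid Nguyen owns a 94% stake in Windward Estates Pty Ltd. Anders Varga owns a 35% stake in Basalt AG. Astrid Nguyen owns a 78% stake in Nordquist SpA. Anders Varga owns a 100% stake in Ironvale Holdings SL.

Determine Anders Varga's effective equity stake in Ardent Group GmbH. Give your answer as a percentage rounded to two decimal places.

Anders reaches Ardent along 2 paths.
Via Ironvale → Oakfield: 100% × 55% × 100% = 55%.
Via Windward → Oakfield: 6% × 17% × 100% = 1.02%.
Total: 55% + 1.02% = 56.02%.

56.02%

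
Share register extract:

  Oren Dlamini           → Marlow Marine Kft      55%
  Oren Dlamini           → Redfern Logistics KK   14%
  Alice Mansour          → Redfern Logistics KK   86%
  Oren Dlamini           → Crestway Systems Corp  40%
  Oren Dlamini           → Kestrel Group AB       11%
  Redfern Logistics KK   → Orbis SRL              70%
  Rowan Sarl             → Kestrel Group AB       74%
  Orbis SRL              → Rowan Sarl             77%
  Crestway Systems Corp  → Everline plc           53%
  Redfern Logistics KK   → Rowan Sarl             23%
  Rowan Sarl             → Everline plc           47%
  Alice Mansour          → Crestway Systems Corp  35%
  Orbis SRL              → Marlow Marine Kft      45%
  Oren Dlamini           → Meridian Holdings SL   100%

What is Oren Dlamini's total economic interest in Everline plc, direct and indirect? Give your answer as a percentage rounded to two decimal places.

26.26%

Oren reaches Everline along 3 paths.
Via Crestway: 40% × 53% = 21.2%.
Via Redfern → Rowan: 14% × 23% × 47% = 1.5134%.
Via Redfern → Orbis → Rowan: 14% × 70% × 77% × 47% = 3.54662%.
Total: 21.2% + 1.5134% + 3.54662% = 26.26002%.
Rounded: 26.26%.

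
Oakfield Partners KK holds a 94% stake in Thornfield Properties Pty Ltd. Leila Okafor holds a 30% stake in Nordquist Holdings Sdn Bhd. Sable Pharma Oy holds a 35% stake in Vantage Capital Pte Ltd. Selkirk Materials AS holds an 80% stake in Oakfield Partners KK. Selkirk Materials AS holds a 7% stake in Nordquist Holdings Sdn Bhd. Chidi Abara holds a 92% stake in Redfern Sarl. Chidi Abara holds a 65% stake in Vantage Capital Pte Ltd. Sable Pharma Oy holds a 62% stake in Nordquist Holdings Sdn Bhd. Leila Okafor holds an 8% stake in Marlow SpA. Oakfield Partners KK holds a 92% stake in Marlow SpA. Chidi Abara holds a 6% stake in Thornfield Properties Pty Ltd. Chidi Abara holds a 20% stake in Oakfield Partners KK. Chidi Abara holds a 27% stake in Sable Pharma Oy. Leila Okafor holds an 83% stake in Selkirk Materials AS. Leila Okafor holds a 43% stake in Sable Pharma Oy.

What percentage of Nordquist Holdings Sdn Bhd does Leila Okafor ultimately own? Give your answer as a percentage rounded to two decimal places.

Leila reaches Nordquist along 3 paths.
Via Sable: 43% × 62% = 26.66%.
Via Selkirk: 83% × 7% = 5.81%.
Direct stake: 30% = 30%.
Total: 26.66% + 5.81% + 30% = 62.47%.

62.47%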